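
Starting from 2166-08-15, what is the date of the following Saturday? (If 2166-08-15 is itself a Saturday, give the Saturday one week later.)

Aug 15, 2166 is a Friday.
From Friday to the next Saturday is 1 day.
Aug 15, 2166 + 1 = Aug 16, 2166.

August 16, 2166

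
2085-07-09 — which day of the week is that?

January 1, 2085 is a Monday.
Jan 1, 2085 → Feb 1, 2085: 31 days (January has 31).
Feb 1, 2085 → Mar 1, 2085: 28 days (February has 28).
Mar 1, 2085 → Apr 1, 2085: 31 days (March has 31).
Apr 1, 2085 → May 1, 2085: 30 days (April has 30).
May 1, 2085 → Jun 1, 2085: 31 days (May has 31).
Jun 1, 2085 → Jul 1, 2085: 30 days (June has 30).
Jul 1, 2085 → Jul 9, 2085: 8 days.
Total: 189 days.
189 mod 7 = 0, so Monday + 0 = Monday.

Monday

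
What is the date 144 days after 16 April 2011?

Apr has 30 days: +15 → May 1, 2011 (129 left).
May has 31 days: +31 → Jun 1, 2011 (98 left).
Jun has 30 days: +30 → Jul 1, 2011 (68 left).
Jul has 31 days: +31 → Aug 1, 2011 (37 left).
Aug has 31 days: +31 → Sep 1, 2011 (6 left).
+6 → Sep 7, 2011.

September 7, 2011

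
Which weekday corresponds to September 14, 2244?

Doomsday rule: the anchor day for the 2200s is Friday. For year 44: 44÷12 = 3 r 8, and 8÷4 = 2, so 3+8+2 = 13.
Friday + 13 ≡ Thursday — that's 2244's doomsday.
In September the doomsday date is Sep 5.
Sep 14 is 9 days after Sep 5; 9 mod 7 = 2, so Thursday + 2 = Saturday.

Saturday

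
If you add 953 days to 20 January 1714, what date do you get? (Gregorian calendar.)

+365 (one year) → Jan 20, 1715 (588 left).
+365 (one year) → Jan 20, 1716 (223 left).
Jan has 31 days: +12 → Feb 1, 1716 (211 left).
Feb has 29 days: +29 → Mar 1, 1716 (182 left).
Mar has 31 days: +31 → Apr 1, 1716 (151 left).
Apr has 30 days: +30 → May 1, 1716 (121 left).
May has 31 days: +31 → Jun 1, 1716 (90 left).
Jun has 30 days: +30 → Jul 1, 1716 (60 left).
Jul has 31 days: +31 → Aug 1, 1716 (29 left).
+29 → Aug 30, 1716.

August 30, 1716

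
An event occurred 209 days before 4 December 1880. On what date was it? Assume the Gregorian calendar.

−4 → Nov 30, 1880 (end of Nov, 30 days; 205 left).
−30 → Oct 31, 1880 (end of Oct, 31 days; 175 left).
−31 → Sep 30, 1880 (end of Sep, 30 days; 144 left).
−30 → Aug 31, 1880 (end of Aug, 31 days; 114 left).
−31 → Jul 31, 1880 (end of Jul, 31 days; 83 left).
−31 → Jun 30, 1880 (end of Jun, 30 days; 52 left).
−30 → May 31, 1880 (end of May, 31 days; 22 left).
−22 → May 9, 1880.

May 9, 1880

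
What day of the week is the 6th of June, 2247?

Sunday

Doomsday rule: the anchor day for the 2200s is Friday. For year 47: 47÷12 = 3 r 11, and 11÷4 = 2, so 3+11+2 = 16.
Friday + 16 ≡ Sunday — that's 2247's doomsday.
In June the doomsday date is Jun 6.
Jun 6 is the doomsday itself: Sunday.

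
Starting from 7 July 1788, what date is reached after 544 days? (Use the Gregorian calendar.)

+365 (one year) → Jul 7, 1789 (179 left).
Jul has 31 days: +25 → Aug 1, 1789 (154 left).
Aug has 31 days: +31 → Sep 1, 1789 (123 left).
Sep has 30 days: +30 → Oct 1, 1789 (93 left).
Oct has 31 days: +31 → Nov 1, 1789 (62 left).
Nov has 30 days: +30 → Dec 1, 1789 (32 left).
Dec has 31 days: +31 → Jan 1, 1790 (1 left).
+1 → Jan 2, 1790.

January 2, 1790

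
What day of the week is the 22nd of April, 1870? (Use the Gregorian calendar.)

Doomsday rule: the anchor day for the 1800s is Friday. For year 70: 70÷12 = 5 r 10, and 10÷4 = 2, so 5+10+2 = 17.
Friday + 17 ≡ Monday — that's 1870's doomsday.
In April the doomsday date is Apr 4.
Apr 22 is 18 days after Apr 4; 18 mod 7 = 4, so Monday + 4 = Friday.

Friday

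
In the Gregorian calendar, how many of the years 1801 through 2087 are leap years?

Multiples of 4 in [1801,2087]: 71.
Of those, multiples of 100: 2 (not leap unless ÷400).
Multiples of 400: 1.
Leap years = 71 − 2 + 1 = 70.

70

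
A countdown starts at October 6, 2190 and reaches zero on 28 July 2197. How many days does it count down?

2487

Oct 6, 2190 → Oct 6, 2191: 365 days.
Oct 6, 2191 → Oct 6, 2192: 366 days (Feb 29, 2192 is in that span).
Oct 6, 2192 → Oct 6, 2193: 365 days.
Oct 6, 2193 → Oct 6, 2194: 365 days.
Oct 6, 2194 → Oct 6, 2195: 365 days.
Oct 6, 2195 → Oct 6, 2196: 366 days (Feb 29, 2196 is in that span).
Oct 6, 2196 → Nov 6, 2196: 31 days (October has 31).
Nov 6, 2196 → Dec 6, 2196: 30 days (November has 30).
Dec 6, 2196 → Jan 6, 2197: 31 days (December has 31).
Jan 6, 2197 → Feb 6, 2197: 31 days (January has 31).
Feb 6, 2197 → Mar 6, 2197: 28 days (February has 28).
Mar 6, 2197 → Apr 6, 2197: 31 days (March has 31).
Apr 6, 2197 → May 6, 2197: 30 days (April has 30).
May 6, 2197 → Jun 6, 2197: 31 days (May has 31).
Jun 6, 2197 → Jul 6, 2197: 30 days (June has 30).
Jul 6, 2197 → Jul 28, 2197: 22 days.
Total: 2487 days.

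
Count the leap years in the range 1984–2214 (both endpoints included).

Multiples of 4 in [1984,2214]: 58.
Of those, multiples of 100: 3 (not leap unless ÷400).
Multiples of 400: 1.
Leap years = 58 − 3 + 1 = 56.

56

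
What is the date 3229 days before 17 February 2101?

April 15, 2092

−365 (one year) → Feb 17, 2100 (2864 left).
−365 (one year) → Feb 17, 2099 (2499 left).
−365 (one year) → Feb 17, 2098 (2134 left).
−365 (one year) → Feb 17, 2097 (1769 left).
−366 (one year; includes Feb 29, 2096) → Feb 17, 2096 (1403 left).
−365 (one year) → Feb 17, 2095 (1038 left).
−365 (one year) → Feb 17, 2094 (673 left).
−365 (one year) → Feb 17, 2093 (308 left).
−17 → Jan 31, 2093 (end of Jan, 31 days; 291 left).
−31 → Dec 31, 2092 (end of Dec, 31 days; 260 left).
−31 → Nov 30, 2092 (end of Nov, 30 days; 229 left).
−30 → Oct 31, 2092 (end of Oct, 31 days; 199 left).
−31 → Sep 30, 2092 (end of Sep, 30 days; 168 left).
−30 → Aug 31, 2092 (end of Aug, 31 days; 138 left).
−31 → Jul 31, 2092 (end of Jul, 31 days; 107 left).
−31 → Jun 30, 2092 (end of Jun, 30 days; 76 left).
−30 → May 31, 2092 (end of May, 31 days; 46 left).
−31 → Apr 30, 2092 (end of Apr, 30 days; 15 left).
−15 → Apr 15, 2092.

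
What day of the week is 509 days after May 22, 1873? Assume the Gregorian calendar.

Tuesday

First find the weekday of May 22, 1873. Doomsday rule: the anchor day for the 1800s is Friday. For year 73: 73÷12 = 6 r 1, and 1÷4 = 0, so 6+1+0 = 7.
Friday + 7 ≡ Friday — that's 1873's doomsday.
In May the doomsday date is May 9.
May 22 is 13 days after May 9; 13 mod 7 = 6, so Friday + 6 = Thursday.
509 mod 7 = 5, so 509 days after a Thursday is Thursday + 5 = Tuesday.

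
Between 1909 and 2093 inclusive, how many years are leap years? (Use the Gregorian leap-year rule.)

Multiples of 4 in [1909,2093]: 46.
Of those, multiples of 100: 1 (not leap unless ÷400).
Multiples of 400: 1.
Leap years = 46 − 1 + 1 = 46.

46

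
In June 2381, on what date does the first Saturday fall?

June 6, 2381

June 1, 2381 is a Monday.
The first Saturday is therefore June 6 (5 days later).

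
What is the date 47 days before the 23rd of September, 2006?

August 7, 2006

−23 → Aug 31, 2006 (end of Aug, 31 days; 24 left).
−24 → Aug 7, 2006.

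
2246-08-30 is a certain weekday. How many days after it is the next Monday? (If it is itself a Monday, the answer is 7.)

Aug 30, 2246 is a Sunday.
From Sunday to the next Monday is 1 day.

1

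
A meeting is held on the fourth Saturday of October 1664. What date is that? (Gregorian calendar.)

October 1, 1664 is a Wednesday.
The first Saturday is therefore October 4 (3 days later).
The fourth Saturday is 4 + 3×7 = October 25.

October 25, 1664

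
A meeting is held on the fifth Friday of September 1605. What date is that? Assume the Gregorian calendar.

September 1, 1605 is a Thursday.
The first Friday is therefore September 2 (1 days later).
The fifth Friday is 2 + 4×7 = September 30.

September 30, 1605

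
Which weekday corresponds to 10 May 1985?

Doomsday rule: the anchor day for the 1900s is Wednesday. For year 85: 85÷12 = 7 r 1, and 1÷4 = 0, so 7+1+0 = 8.
Wednesday + 8 ≡ Thursday — that's 1985's doomsday.
In May the doomsday date is May 9.
May 10 is 1 day after May 9; 1 mod 7 = 1, so Thursday + 1 = Friday.

Friday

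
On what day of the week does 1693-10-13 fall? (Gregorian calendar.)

Tuesday

Doomsday rule: the anchor day for the 1600s is Tuesday. For year 93: 93÷12 = 7 r 9, and 9÷4 = 2, so 7+9+2 = 18.
Tuesday + 18 ≡ Saturday — that's 1693's doomsday.
In October the doomsday date is Oct 10.
Oct 13 is 3 days after Oct 10; 3 mod 7 = 3, so Saturday + 3 = Tuesday.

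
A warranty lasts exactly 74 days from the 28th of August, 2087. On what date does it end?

Aug has 31 days: +4 → Sep 1, 2087 (70 left).
Sep has 30 days: +30 → Oct 1, 2087 (40 left).
Oct has 31 days: +31 → Nov 1, 2087 (9 left).
+9 → Nov 10, 2087.

November 10, 2087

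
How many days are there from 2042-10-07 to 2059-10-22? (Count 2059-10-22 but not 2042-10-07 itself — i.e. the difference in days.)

Oct 7, 2042 → Oct 7, 2043: 365 days.
Oct 7, 2043 → Oct 7, 2044: 366 days (Feb 29, 2044 is in that span).
Oct 7, 2044 → Oct 7, 2045: 365 days.
Oct 7, 2045 → Oct 7, 2046: 365 days.
Oct 7, 2046 → Oct 7, 2047: 365 days.
Oct 7, 2047 → Oct 7, 2048: 366 days (Feb 29, 2048 is in that span).
Oct 7, 2048 → Oct 7, 2049: 365 days.
Oct 7, 2049 → Oct 7, 2050: 365 days.
Oct 7, 2050 → Oct 7, 2051: 365 days.
Oct 7, 2051 → Oct 7, 2052: 366 days (Feb 29, 2052 is in that span).
Oct 7, 2052 → Oct 7, 2053: 365 days.
Oct 7, 2053 → Oct 7, 2054: 365 days.
Oct 7, 2054 → Oct 7, 2055: 365 days.
Oct 7, 2055 → Oct 7, 2056: 366 days (Feb 29, 2056 is in that span).
Oct 7, 2056 → Oct 7, 2057: 365 days.
Oct 7, 2057 → Oct 7, 2058: 365 days.
Oct 7, 2058 → Nov 7, 2058: 31 days (October has 31).
Nov 7, 2058 → Dec 7, 2058: 30 days (November has 30).
Dec 7, 2058 → Jan 7, 2059: 31 days (December has 31).
Jan 7, 2059 → Feb 7, 2059: 31 days (January has 31).
Feb 7, 2059 → Mar 7, 2059: 28 days (February has 28).
Mar 7, 2059 → Apr 7, 2059: 31 days (March has 31).
Apr 7, 2059 → May 7, 2059: 30 days (April has 30).
May 7, 2059 → Jun 7, 2059: 31 days (May has 31).
Jun 7, 2059 → Jul 7, 2059: 30 days (June has 30).
Jul 7, 2059 → Aug 7, 2059: 31 days (July has 31).
Aug 7, 2059 → Sep 7, 2059: 31 days (August has 31).
Sep 7, 2059 → Oct 7, 2059: 30 days (September has 30).
Oct 7, 2059 → Oct 22, 2059: 15 days.
Total: 6224 days.

6224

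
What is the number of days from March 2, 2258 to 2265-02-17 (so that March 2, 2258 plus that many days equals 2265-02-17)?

2544

Mar 2, 2258 → Mar 2, 2259: 365 days.
Mar 2, 2259 → Mar 2, 2260: 366 days (Feb 29, 2260 is in that span).
Mar 2, 2260 → Mar 2, 2261: 365 days.
Mar 2, 2261 → Mar 2, 2262: 365 days.
Mar 2, 2262 → Mar 2, 2263: 365 days.
Mar 2, 2263 → Mar 2, 2264: 366 days (Feb 29, 2264 is in that span).
Mar 2, 2264 → Apr 2, 2264: 31 days (March has 31).
Apr 2, 2264 → May 2, 2264: 30 days (April has 30).
May 2, 2264 → Jun 2, 2264: 31 days (May has 31).
Jun 2, 2264 → Jul 2, 2264: 30 days (June has 30).
Jul 2, 2264 → Aug 2, 2264: 31 days (July has 31).
Aug 2, 2264 → Sep 2, 2264: 31 days (August has 31).
Sep 2, 2264 → Oct 2, 2264: 30 days (September has 30).
Oct 2, 2264 → Nov 2, 2264: 31 days (October has 31).
Nov 2, 2264 → Dec 2, 2264: 30 days (November has 30).
Dec 2, 2264 → Jan 2, 2265: 31 days (December has 31).
Jan 2, 2265 → Feb 2, 2265: 31 days (January has 31).
Feb 2, 2265 → Feb 17, 2265: 15 days.
Total: 2544 days.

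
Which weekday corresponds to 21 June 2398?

Sunday

Doomsday rule: the anchor day for the 2300s is Wednesday. For year 98: 98÷12 = 8 r 2, and 2÷4 = 0, so 8+2+0 = 10.
Wednesday + 10 ≡ Saturday — that's 2398's doomsday.
In June the doomsday date is Jun 6.
Jun 21 is 15 days after Jun 6; 15 mod 7 = 1, so Saturday + 1 = Sunday.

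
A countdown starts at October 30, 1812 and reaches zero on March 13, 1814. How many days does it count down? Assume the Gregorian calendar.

Oct 30, 1812 → Oct 30, 1813: 365 days.
Oct 30, 1813 → Nov 30, 1813: 31 days (October has 31).
Nov 30, 1813 → Dec 30, 1813: 30 days (November has 30).
Dec 30, 1813 → Jan 30, 1814: 31 days (December has 31).
Jan 30, 1814 → Feb 28, 1814: 29 days (January has 31).
Feb 28, 1814 → Mar 13, 1814: 13 days.
Total: 499 days.

499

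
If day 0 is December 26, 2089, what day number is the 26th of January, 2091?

396

Dec 26, 2089 → Jan 26, 2090: 31 days (December has 31).
Jan 26, 2090 → Feb 26, 2090: 31 days (January has 31).
Feb 26, 2090 → Mar 26, 2090: 28 days (February has 28).
Mar 26, 2090 → Apr 26, 2090: 31 days (March has 31).
Apr 26, 2090 → May 26, 2090: 30 days (April has 30).
May 26, 2090 → Jun 26, 2090: 31 days (May has 31).
Jun 26, 2090 → Jul 26, 2090: 30 days (June has 30).
Jul 26, 2090 → Aug 26, 2090: 31 days (July has 31).
Aug 26, 2090 → Sep 26, 2090: 31 days (August has 31).
Sep 26, 2090 → Oct 26, 2090: 30 days (September has 30).
Oct 26, 2090 → Nov 26, 2090: 31 days (October has 31).
Nov 26, 2090 → Dec 26, 2090: 30 days (November has 30).
Dec 26, 2090 → Jan 26, 2091: 31 days.
Total: 396 days.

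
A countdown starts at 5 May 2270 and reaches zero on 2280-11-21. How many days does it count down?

3853

May 5, 2270 → May 5, 2271: 365 days.
May 5, 2271 → May 5, 2272: 366 days (Feb 29, 2272 is in that span).
May 5, 2272 → May 5, 2273: 365 days.
May 5, 2273 → May 5, 2274: 365 days.
May 5, 2274 → May 5, 2275: 365 days.
May 5, 2275 → May 5, 2276: 366 days (Feb 29, 2276 is in that span).
May 5, 2276 → May 5, 2277: 365 days.
May 5, 2277 → May 5, 2278: 365 days.
May 5, 2278 → May 5, 2279: 365 days.
May 5, 2279 → May 5, 2280: 366 days (Feb 29, 2280 is in that span).
May 5, 2280 → Jun 5, 2280: 31 days (May has 31).
Jun 5, 2280 → Jul 5, 2280: 30 days (June has 30).
Jul 5, 2280 → Aug 5, 2280: 31 days (July has 31).
Aug 5, 2280 → Sep 5, 2280: 31 days (August has 31).
Sep 5, 2280 → Oct 5, 2280: 30 days (September has 30).
Oct 5, 2280 → Nov 5, 2280: 31 days (October has 31).
Nov 5, 2280 → Nov 21, 2280: 16 days.
Total: 3853 days.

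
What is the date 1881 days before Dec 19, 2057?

October 25, 2052

−365 (one year) → Dec 19, 2056 (1516 left).
−366 (one year; includes Feb 29, 2056) → Dec 19, 2055 (1150 left).
−365 (one year) → Dec 19, 2054 (785 left).
−365 (one year) → Dec 19, 2053 (420 left).
−365 (one year) → Dec 19, 2052 (55 left).
−19 → Nov 30, 2052 (end of Nov, 30 days; 36 left).
−30 → Oct 31, 2052 (end of Oct, 31 days; 6 left).
−6 → Oct 25, 2052.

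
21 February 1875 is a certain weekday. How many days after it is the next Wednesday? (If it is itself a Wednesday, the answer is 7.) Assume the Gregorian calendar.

3

Feb 21, 1875 is a Sunday.
From Sunday to the next Wednesday is 3 days.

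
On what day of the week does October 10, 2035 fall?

Wednesday

January 1, 2035 is a Monday.
Jan 1, 2035 → Feb 1, 2035: 31 days (January has 31).
Feb 1, 2035 → Mar 1, 2035: 28 days (February has 28).
Mar 1, 2035 → Apr 1, 2035: 31 days (March has 31).
Apr 1, 2035 → May 1, 2035: 30 days (April has 30).
May 1, 2035 → Jun 1, 2035: 31 days (May has 31).
Jun 1, 2035 → Jul 1, 2035: 30 days (June has 30).
Jul 1, 2035 → Aug 1, 2035: 31 days (July has 31).
Aug 1, 2035 → Sep 1, 2035: 31 days (August has 31).
Sep 1, 2035 → Oct 1, 2035: 30 days (September has 30).
Oct 1, 2035 → Oct 10, 2035: 9 days.
Total: 282 days.
282 mod 7 = 2, so Monday + 2 = Wednesday.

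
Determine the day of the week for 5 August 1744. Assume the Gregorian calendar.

Doomsday rule: the anchor day for the 1700s is Sunday. For year 44: 44÷12 = 3 r 8, and 8÷4 = 2, so 3+8+2 = 13.
Sunday + 13 ≡ Saturday — that's 1744's doomsday.
In August the doomsday date is Aug 8.
Aug 5 is 3 days before Aug 8; 3 mod 7 = 3, so Saturday − 3 = Wednesday.

Wednesday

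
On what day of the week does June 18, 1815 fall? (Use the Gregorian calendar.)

Doomsday rule: the anchor day for the 1800s is Friday. For year 15: 15÷12 = 1 r 3, and 3÷4 = 0, so 1+3+0 = 4.
Friday + 4 ≡ Tuesday — that's 1815's doomsday.
In June the doomsday date is Jun 6.
Jun 18 is 12 days after Jun 6; 12 mod 7 = 5, so Tuesday + 5 = Sunday.

Sunday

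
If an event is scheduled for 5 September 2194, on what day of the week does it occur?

Doomsday rule: the anchor day for the 2100s is Sunday. For year 94: 94÷12 = 7 r 10, and 10÷4 = 2, so 7+10+2 = 19.
Sunday + 19 ≡ Friday — that's 2194's doomsday.
In September the doomsday date is Sep 5.
Sep 5 is the doomsday itself: Friday.

Friday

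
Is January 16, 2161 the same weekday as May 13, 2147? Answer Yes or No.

No

From May 13, 2147 to Jan 16, 2161 is 4997 days.
4997 mod 7 = 6, so they are different weekdays.
(May 13, 2147 is a Saturday; Jan 16, 2161 is a Friday.)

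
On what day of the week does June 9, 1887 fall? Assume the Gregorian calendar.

Thursday

Doomsday rule: the anchor day for the 1800s is Friday. For year 87: 87÷12 = 7 r 3, and 3÷4 = 0, so 7+3+0 = 10.
Friday + 10 ≡ Monday — that's 1887's doomsday.
In June the doomsday date is Jun 6.
Jun 9 is 3 days after Jun 6; 3 mod 7 = 3, so Monday + 3 = Thursday.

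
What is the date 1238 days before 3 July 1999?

February 11, 1996

−365 (one year) → Jul 3, 1998 (873 left).
−365 (one year) → Jul 3, 1997 (508 left).
−365 (one year) → Jul 3, 1996 (143 left).
−3 → Jun 30, 1996 (end of Jun, 30 days; 140 left).
−30 → May 31, 1996 (end of May, 31 days; 110 left).
−31 → Apr 30, 1996 (end of Apr, 30 days; 79 left).
−30 → Mar 31, 1996 (end of Mar, 31 days; 49 left).
−31 → Feb 29, 1996 (end of Feb, 29 days; 18 left).
−18 → Feb 11, 1996.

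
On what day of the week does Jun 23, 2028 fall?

Doomsday rule: the anchor day for the 2000s is Tuesday. For year 28: 28÷12 = 2 r 4, and 4÷4 = 1, so 2+4+1 = 7.
Tuesday + 7 ≡ Tuesday — that's 2028's doomsday.
In June the doomsday date is Jun 6.
Jun 23 is 17 days after Jun 6; 17 mod 7 = 3, so Tuesday + 3 = Friday.

Friday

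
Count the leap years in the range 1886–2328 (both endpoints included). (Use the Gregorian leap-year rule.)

Multiples of 4 in [1886,2328]: 111.
Of those, multiples of 100: 5 (not leap unless ÷400).
Multiples of 400: 1.
Leap years = 111 − 5 + 1 = 107.

107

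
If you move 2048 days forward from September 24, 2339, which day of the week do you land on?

Thursday

Sep 24, 2339 is a Sunday.
2048 mod 7 = 4, so 2048 days after a Sunday is Sunday + 4 = Thursday.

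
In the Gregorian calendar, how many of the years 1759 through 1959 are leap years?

48

Multiples of 4 in [1759,1959]: 50.
Of those, multiples of 100: 2 (not leap unless ÷400).
Multiples of 400: 0.
Leap years = 50 − 2 + 0 = 48.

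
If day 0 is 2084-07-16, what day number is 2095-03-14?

Jul 16, 2084 → Jul 16, 2085: 365 days.
Jul 16, 2085 → Jul 16, 2086: 365 days.
Jul 16, 2086 → Jul 16, 2087: 365 days.
Jul 16, 2087 → Jul 16, 2088: 366 days (Feb 29, 2088 is in that span).
Jul 16, 2088 → Jul 16, 2089: 365 days.
Jul 16, 2089 → Jul 16, 2090: 365 days.
Jul 16, 2090 → Jul 16, 2091: 365 days.
Jul 16, 2091 → Jul 16, 2092: 366 days (Feb 29, 2092 is in that span).
Jul 16, 2092 → Jul 16, 2093: 365 days.
Jul 16, 2093 → Jul 16, 2094: 365 days.
Jul 16, 2094 → Aug 16, 2094: 31 days (July has 31).
Aug 16, 2094 → Sep 16, 2094: 31 days (August has 31).
Sep 16, 2094 → Oct 16, 2094: 30 days (September has 30).
Oct 16, 2094 → Nov 16, 2094: 31 days (October has 31).
Nov 16, 2094 → Dec 16, 2094: 30 days (November has 30).
Dec 16, 2094 → Jan 16, 2095: 31 days (December has 31).
Jan 16, 2095 → Feb 16, 2095: 31 days (January has 31).
Feb 16, 2095 → Mar 14, 2095: 26 days.
Total: 3893 days.

3893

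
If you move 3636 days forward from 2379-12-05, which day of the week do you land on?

Saturday

First find the weekday of Dec 5, 2379. Doomsday rule: the anchor day for the 2300s is Wednesday. For year 79: 79÷12 = 6 r 7, and 7÷4 = 1, so 6+7+1 = 14.
Wednesday + 14 ≡ Wednesday — that's 2379's doomsday.
In December the doomsday date is Dec 12.
Dec 5 is 7 days before Dec 12; 7 mod 7 = 0, so Wednesday − 0 = Wednesday.
3636 mod 7 = 3, so 3636 days after a Wednesday is Wednesday + 3 = Saturday.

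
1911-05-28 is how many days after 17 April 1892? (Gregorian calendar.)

6979

Apr 17, 1892 → Apr 17, 1893: 365 days.
Apr 17, 1893 → Apr 17, 1894: 365 days.
Apr 17, 1894 → Apr 17, 1895: 365 days.
Apr 17, 1895 → Apr 17, 1896: 366 days (Feb 29, 1896 is in that span).
Apr 17, 1896 → Apr 17, 1897: 365 days.
Apr 17, 1897 → Apr 17, 1898: 365 days.
Apr 17, 1898 → Apr 17, 1899: 365 days.
Apr 17, 1899 → Apr 17, 1900: 365 days.
Apr 17, 1900 → Apr 17, 1901: 365 days.
Apr 17, 1901 → Apr 17, 1902: 365 days.
Apr 17, 1902 → Apr 17, 1903: 365 days.
Apr 17, 1903 → Apr 17, 1904: 366 days (Feb 29, 1904 is in that span).
Apr 17, 1904 → Apr 17, 1905: 365 days.
Apr 17, 1905 → Apr 17, 1906: 365 days.
Apr 17, 1906 → Apr 17, 1907: 365 days.
Apr 17, 1907 → Apr 17, 1908: 366 days (Feb 29, 1908 is in that span).
Apr 17, 1908 → Apr 17, 1909: 365 days.
Apr 17, 1909 → Apr 17, 1910: 365 days.
Apr 17, 1910 → Apr 17, 1911: 365 days.
Apr 17, 1911 → May 17, 1911: 30 days (April has 30).
May 17, 1911 → May 28, 1911: 11 days.
Total: 6979 days.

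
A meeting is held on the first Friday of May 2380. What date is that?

May 1, 2380 is a Thursday.
The first Friday is therefore May 2 (1 days later).

May 2, 2380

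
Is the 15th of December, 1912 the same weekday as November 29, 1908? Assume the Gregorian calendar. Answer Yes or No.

From Nov 29, 1908 to Dec 15, 1912 is 1477 days.
1477 mod 7 = 0, so they are the same weekday.
(Nov 29, 1908 is a Sunday; Dec 15, 1912 is a Sunday.)

Yes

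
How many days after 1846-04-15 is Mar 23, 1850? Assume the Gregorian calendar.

Apr 15, 1846 → Apr 15, 1847: 365 days.
Apr 15, 1847 → Apr 15, 1848: 366 days (Feb 29, 1848 is in that span).
Apr 15, 1848 → Apr 15, 1849: 365 days.
Apr 15, 1849 → May 15, 1849: 30 days (April has 30).
May 15, 1849 → Jun 15, 1849: 31 days (May has 31).
Jun 15, 1849 → Jul 15, 1849: 30 days (June has 30).
Jul 15, 1849 → Aug 15, 1849: 31 days (July has 31).
Aug 15, 1849 → Sep 15, 1849: 31 days (August has 31).
Sep 15, 1849 → Oct 15, 1849: 30 days (September has 30).
Oct 15, 1849 → Nov 15, 1849: 31 days (October has 31).
Nov 15, 1849 → Dec 15, 1849: 30 days (November has 30).
Dec 15, 1849 → Jan 15, 1850: 31 days (December has 31).
Jan 15, 1850 → Feb 15, 1850: 31 days (January has 31).
Feb 15, 1850 → Mar 15, 1850: 28 days (February has 28).
Mar 15, 1850 → Mar 23, 1850: 8 days.
Total: 1438 days.

1438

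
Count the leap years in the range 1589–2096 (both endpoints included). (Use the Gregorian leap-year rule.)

Multiples of 4 in [1589,2096]: 127.
Of those, multiples of 100: 5 (not leap unless ÷400).
Multiples of 400: 2.
Leap years = 127 − 5 + 2 = 124.

124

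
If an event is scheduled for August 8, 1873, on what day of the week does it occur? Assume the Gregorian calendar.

Friday

Doomsday rule: the anchor day for the 1800s is Friday. For year 73: 73÷12 = 6 r 1, and 1÷4 = 0, so 6+1+0 = 7.
Friday + 7 ≡ Friday — that's 1873's doomsday.
In August the doomsday date is Aug 8.
Aug 8 is the doomsday itself: Friday.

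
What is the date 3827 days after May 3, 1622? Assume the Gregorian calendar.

+365 (one year) → May 3, 1623 (3462 left).
+366 (one year; includes Feb 29, 1624) → May 3, 1624 (3096 left).
+365 (one year) → May 3, 1625 (2731 left).
+365 (one year) → May 3, 1626 (2366 left).
+365 (one year) → May 3, 1627 (2001 left).
+366 (one year; includes Feb 29, 1628) → May 3, 1628 (1635 left).
+365 (one year) → May 3, 1629 (1270 left).
+365 (one year) → May 3, 1630 (905 left).
+365 (one year) → May 3, 1631 (540 left).
+366 (one year; includes Feb 29, 1632) → May 3, 1632 (174 left).
May has 31 days: +29 → Jun 1, 1632 (145 left).
Jun has 30 days: +30 → Jul 1, 1632 (115 left).
Jul has 31 days: +31 → Aug 1, 1632 (84 left).
Aug has 31 days: +31 → Sep 1, 1632 (53 left).
Sep has 30 days: +30 → Oct 1, 1632 (23 left).
+23 → Oct 24, 1632.

October 24, 1632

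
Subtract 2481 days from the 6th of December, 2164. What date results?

February 20, 2158

−366 (one year; includes Feb 29, 2164) → Dec 6, 2163 (2115 left).
−365 (one year) → Dec 6, 2162 (1750 left).
−365 (one year) → Dec 6, 2161 (1385 left).
−365 (one year) → Dec 6, 2160 (1020 left).
−366 (one year; includes Feb 29, 2160) → Dec 6, 2159 (654 left).
−365 (one year) → Dec 6, 2158 (289 left).
−6 → Nov 30, 2158 (end of Nov, 30 days; 283 left).
−30 → Oct 31, 2158 (end of Oct, 31 days; 253 left).
−31 → Sep 30, 2158 (end of Sep, 30 days; 222 left).
−30 → Aug 31, 2158 (end of Aug, 31 days; 192 left).
−31 → Jul 31, 2158 (end of Jul, 31 days; 161 left).
−31 → Jun 30, 2158 (end of Jun, 30 days; 130 left).
−30 → May 31, 2158 (end of May, 31 days; 100 left).
−31 → Apr 30, 2158 (end of Apr, 30 days; 69 left).
−30 → Mar 31, 2158 (end of Mar, 31 days; 39 left).
−31 → Feb 28, 2158 (end of Feb, 28 days; 8 left).
−8 → Feb 20, 2158.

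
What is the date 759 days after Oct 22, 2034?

November 19, 2036

+365 (one year) → Oct 22, 2035 (394 left).
Oct has 31 days: +10 → Nov 1, 2035 (384 left).
Nov has 30 days: +30 → Dec 1, 2035 (354 left).
Dec has 31 days: +31 → Jan 1, 2036 (323 left).
Jan has 31 days: +31 → Feb 1, 2036 (292 left).
Feb has 29 days: +29 → Mar 1, 2036 (263 left).
Mar has 31 days: +31 → Apr 1, 2036 (232 left).
Apr has 30 days: +30 → May 1, 2036 (202 left).
May has 31 days: +31 → Jun 1, 2036 (171 left).
Jun has 30 days: +30 → Jul 1, 2036 (141 left).
Jul has 31 days: +31 → Aug 1, 2036 (110 left).
Aug has 31 days: +31 → Sep 1, 2036 (79 left).
Sep has 30 days: +30 → Oct 1, 2036 (49 left).
Oct has 31 days: +31 → Nov 1, 2036 (18 left).
+18 → Nov 19, 2036.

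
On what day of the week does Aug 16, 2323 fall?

Doomsday rule: the anchor day for the 2300s is Wednesday. For year 23: 23÷12 = 1 r 11, and 11÷4 = 2, so 1+11+2 = 14.
Wednesday + 14 ≡ Wednesday — that's 2323's doomsday.
In August the doomsday date is Aug 8.
Aug 16 is 8 days after Aug 8; 8 mod 7 = 1, so Wednesday + 1 = Thursday.

Thursday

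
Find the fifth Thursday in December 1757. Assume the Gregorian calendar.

December 29, 1757

December 1, 1757 is a Thursday.
The first Thursday is therefore December 1 (same day).
The fifth Thursday is 1 + 4×7 = December 29.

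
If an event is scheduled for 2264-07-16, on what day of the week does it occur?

Doomsday rule: the anchor day for the 2200s is Friday. For year 64: 64÷12 = 5 r 4, and 4÷4 = 1, so 5+4+1 = 10.
Friday + 10 ≡ Monday — that's 2264's doomsday.
In July the doomsday date is Jul 11.
Jul 16 is 5 days after Jul 11; 5 mod 7 = 5, so Monday + 5 = Saturday.

Saturday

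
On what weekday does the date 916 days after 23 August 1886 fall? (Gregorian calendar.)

Sunday

First find the weekday of Aug 23, 1886. Doomsday rule: the anchor day for the 1800s is Friday. For year 86: 86÷12 = 7 r 2, and 2÷4 = 0, so 7+2+0 = 9.
Friday + 9 ≡ Sunday — that's 1886's doomsday.
In August the doomsday date is Aug 8.
Aug 23 is 15 days after Aug 8; 15 mod 7 = 1, so Sunday + 1 = Monday.
916 mod 7 = 6, so 916 days after a Monday is Monday + 6 = Sunday.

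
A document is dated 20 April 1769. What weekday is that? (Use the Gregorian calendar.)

Thursday

Doomsday rule: the anchor day for the 1700s is Sunday. For year 69: 69÷12 = 5 r 9, and 9÷4 = 2, so 5+9+2 = 16.
Sunday + 16 ≡ Tuesday — that's 1769's doomsday.
In April the doomsday date is Apr 4.
Apr 20 is 16 days after Apr 4; 16 mod 7 = 2, so Tuesday + 2 = Thursday.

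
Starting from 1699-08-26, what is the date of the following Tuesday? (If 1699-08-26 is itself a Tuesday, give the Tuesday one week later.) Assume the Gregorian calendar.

September 1, 1699

Aug 26, 1699 is a Wednesday.
From Wednesday to the next Tuesday is 6 days.
Aug 26, 1699 + 6 = Sep 1, 1699.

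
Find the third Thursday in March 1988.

March 1, 1988 is a Tuesday.
The first Thursday is therefore March 3 (2 days later).
The third Thursday is 3 + 2×7 = March 17.

March 17, 1988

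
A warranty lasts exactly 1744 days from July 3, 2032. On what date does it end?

+365 (one year) → Jul 3, 2033 (1379 left).
+365 (one year) → Jul 3, 2034 (1014 left).
+365 (one year) → Jul 3, 2035 (649 left).
+366 (one year; includes Feb 29, 2036) → Jul 3, 2036 (283 left).
Jul has 31 days: +29 → Aug 1, 2036 (254 left).
Aug has 31 days: +31 → Sep 1, 2036 (223 left).
Sep has 30 days: +30 → Oct 1, 2036 (193 left).
Oct has 31 days: +31 → Nov 1, 2036 (162 left).
Nov has 30 days: +30 → Dec 1, 2036 (132 left).
Dec has 31 days: +31 → Jan 1, 2037 (101 left).
Jan has 31 days: +31 → Feb 1, 2037 (70 left).
Feb has 28 days: +28 → Mar 1, 2037 (42 left).
Mar has 31 days: +31 → Apr 1, 2037 (11 left).
+11 → Apr 12, 2037.

April 12, 2037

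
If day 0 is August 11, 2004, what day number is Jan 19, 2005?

Aug 11, 2004 → Sep 11, 2004: 31 days (August has 31).
Sep 11, 2004 → Oct 11, 2004: 30 days (September has 30).
Oct 11, 2004 → Nov 11, 2004: 31 days (October has 31).
Nov 11, 2004 → Dec 11, 2004: 30 days (November has 30).
Dec 11, 2004 → Jan 11, 2005: 31 days (December has 31).
Jan 11, 2005 → Jan 19, 2005: 8 days.
Total: 161 days.

161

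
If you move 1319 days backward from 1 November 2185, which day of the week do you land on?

Saturday

First find the weekday of Nov 1, 2185. Doomsday rule: the anchor day for the 2100s is Sunday. For year 85: 85÷12 = 7 r 1, and 1÷4 = 0, so 7+1+0 = 8.
Sunday + 8 ≡ Monday — that's 2185's doomsday.
In November the doomsday date is Nov 7.
Nov 1 is 6 days before Nov 7; 6 mod 7 = 6, so Monday − 6 = Tuesday.
1319 mod 7 = 3, so 1319 days before a Tuesday is Tuesday − 3 = Saturday.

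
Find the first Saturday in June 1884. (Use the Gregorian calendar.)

June 7, 1884

June 1, 1884 is a Sunday.
The first Saturday is therefore June 7 (6 days later).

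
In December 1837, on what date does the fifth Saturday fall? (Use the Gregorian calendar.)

December 1, 1837 is a Friday.
The first Saturday is therefore December 2 (1 days later).
The fifth Saturday is 2 + 4×7 = December 30.

December 30, 1837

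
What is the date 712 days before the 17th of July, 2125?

August 5, 2123

−365 (one year) → Jul 17, 2124 (347 left).
−17 → Jun 30, 2124 (end of Jun, 30 days; 330 left).
−30 → May 31, 2124 (end of May, 31 days; 300 left).
−31 → Apr 30, 2124 (end of Apr, 30 days; 269 left).
−30 → Mar 31, 2124 (end of Mar, 31 days; 239 left).
−31 → Feb 29, 2124 (end of Feb, 29 days; 208 left).
−29 → Jan 31, 2124 (end of Jan, 31 days; 179 left).
−31 → Dec 31, 2123 (end of Dec, 31 days; 148 left).
−31 → Nov 30, 2123 (end of Nov, 30 days; 117 left).
−30 → Oct 31, 2123 (end of Oct, 31 days; 87 left).
−31 → Sep 30, 2123 (end of Sep, 30 days; 56 left).
−30 → Aug 31, 2123 (end of Aug, 31 days; 26 left).
−26 → Aug 5, 2123.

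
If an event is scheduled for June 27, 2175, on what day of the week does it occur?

Tuesday

January 1, 2175 is a Sunday.
Jan 1, 2175 → Feb 1, 2175: 31 days (January has 31).
Feb 1, 2175 → Mar 1, 2175: 28 days (February has 28).
Mar 1, 2175 → Apr 1, 2175: 31 days (March has 31).
Apr 1, 2175 → May 1, 2175: 30 days (April has 30).
May 1, 2175 → Jun 1, 2175: 31 days (May has 31).
Jun 1, 2175 → Jun 27, 2175: 26 days.
Total: 177 days.
177 mod 7 = 2, so Sunday + 2 = Tuesday.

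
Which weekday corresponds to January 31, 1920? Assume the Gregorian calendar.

Doomsday rule: the anchor day for the 1900s is Wednesday. For year 20: 20÷12 = 1 r 8, and 8÷4 = 2, so 1+8+2 = 11.
Wednesday + 11 ≡ Sunday — that's 1920's doomsday.
In January the doomsday date is Jan 4 (1920 is a leap year (divisible by 4)).
Jan 31 is 27 days after Jan 4; 27 mod 7 = 6, so Sunday + 6 = Saturday.

Saturday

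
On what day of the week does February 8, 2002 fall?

Doomsday rule: the anchor day for the 2000s is Tuesday. For year 02: 2÷12 = 0 r 2, and 2÷4 = 0, so 0+2+0 = 2.
Tuesday + 2 ≡ Thursday — that's 2002's doomsday.
In February the doomsday date is Feb 28 (2002 is not a leap year).
Feb 8 is 20 days before Feb 28; 20 mod 7 = 6, so Thursday − 6 = Friday.

Friday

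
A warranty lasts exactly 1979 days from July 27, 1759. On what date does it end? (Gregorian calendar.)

December 26, 1764

+366 (one year; includes Feb 29, 1760) → Jul 27, 1760 (1613 left).
+365 (one year) → Jul 27, 1761 (1248 left).
+365 (one year) → Jul 27, 1762 (883 left).
+365 (one year) → Jul 27, 1763 (518 left).
+366 (one year; includes Feb 29, 1764) → Jul 27, 1764 (152 left).
Jul has 31 days: +5 → Aug 1, 1764 (147 left).
Aug has 31 days: +31 → Sep 1, 1764 (116 left).
Sep has 30 days: +30 → Oct 1, 1764 (86 left).
Oct has 31 days: +31 → Nov 1, 1764 (55 left).
Nov has 30 days: +30 → Dec 1, 1764 (25 left).
+25 → Dec 26, 1764.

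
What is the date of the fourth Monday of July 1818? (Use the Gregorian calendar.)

July 27, 1818

July 1, 1818 is a Wednesday.
The first Monday is therefore July 6 (5 days later).
The fourth Monday is 6 + 3×7 = July 27.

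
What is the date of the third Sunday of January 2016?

January 17, 2016

January 1, 2016 is a Friday.
The first Sunday is therefore January 3 (2 days later).
The third Sunday is 3 + 2×7 = January 17.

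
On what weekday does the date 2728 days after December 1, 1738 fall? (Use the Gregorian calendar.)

Saturday

First find the weekday of Dec 1, 1738. Doomsday rule: the anchor day for the 1700s is Sunday. For year 38: 38÷12 = 3 r 2, and 2÷4 = 0, so 3+2+0 = 5.
Sunday + 5 ≡ Friday — that's 1738's doomsday.
In December the doomsday date is Dec 12.
Dec 1 is 11 days before Dec 12; 11 mod 7 = 4, so Friday − 4 = Monday.
2728 mod 7 = 5, so 2728 days after a Monday is Monday + 5 = Saturday.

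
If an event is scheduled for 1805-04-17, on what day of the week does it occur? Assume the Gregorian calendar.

Wednesday

January 1, 1805 is a Tuesday.
Jan 1, 1805 → Feb 1, 1805: 31 days (January has 31).
Feb 1, 1805 → Mar 1, 1805: 28 days (February has 28).
Mar 1, 1805 → Apr 1, 1805: 31 days (March has 31).
Apr 1, 1805 → Apr 17, 1805: 16 days.
Total: 106 days.
106 mod 7 = 1, so Tuesday + 1 = Wednesday.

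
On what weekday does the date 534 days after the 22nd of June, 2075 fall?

First find the weekday of Jun 22, 2075. Doomsday rule: the anchor day for the 2000s is Tuesday. For year 75: 75÷12 = 6 r 3, and 3÷4 = 0, so 6+3+0 = 9.
Tuesday + 9 ≡ Thursday — that's 2075's doomsday.
In June the doomsday date is Jun 6.
Jun 22 is 16 days after Jun 6; 16 mod 7 = 2, so Thursday + 2 = Saturday.
534 mod 7 = 2, so 534 days after a Saturday is Saturday + 2 = Monday.

Monday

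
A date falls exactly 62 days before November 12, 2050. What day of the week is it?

First find the weekday of Nov 12, 2050. Doomsday rule: the anchor day for the 2000s is Tuesday. For year 50: 50÷12 = 4 r 2, and 2÷4 = 0, so 4+2+0 = 6.
Tuesday + 6 ≡ Monday — that's 2050's doomsday.
In November the doomsday date is Nov 7.
Nov 12 is 5 days after Nov 7; 5 mod 7 = 5, so Monday + 5 = Saturday.
62 mod 7 = 6, so 62 days before a Saturday is Saturday − 6 = Sunday.

Sunday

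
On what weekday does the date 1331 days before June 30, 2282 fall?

Thursday

Jun 30, 2282 is a Friday.
1331 mod 7 = 1, so 1331 days before a Friday is Friday − 1 = Thursday.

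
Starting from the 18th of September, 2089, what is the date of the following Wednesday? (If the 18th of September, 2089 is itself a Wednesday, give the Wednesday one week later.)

Sep 18, 2089 is a Sunday.
From Sunday to the next Wednesday is 3 days.
Sep 18, 2089 + 3 = Sep 21, 2089.

September 21, 2089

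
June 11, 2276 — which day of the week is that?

Sunday

Doomsday rule: the anchor day for the 2200s is Friday. For year 76: 76÷12 = 6 r 4, and 4÷4 = 1, so 6+4+1 = 11.
Friday + 11 ≡ Tuesday — that's 2276's doomsday.
In June the doomsday date is Jun 6.
Jun 11 is 5 days after Jun 6; 5 mod 7 = 5, so Tuesday + 5 = Sunday.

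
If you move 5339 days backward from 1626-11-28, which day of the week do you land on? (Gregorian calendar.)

First find the weekday of Nov 28, 1626. Doomsday rule: the anchor day for the 1600s is Tuesday. For year 26: 26÷12 = 2 r 2, and 2÷4 = 0, so 2+2+0 = 4.
Tuesday + 4 ≡ Saturday — that's 1626's doomsday.
In November the doomsday date is Nov 7.
Nov 28 is 21 days after Nov 7; 21 mod 7 = 0, so Saturday + 0 = Saturday.
5339 mod 7 = 5, so 5339 days before a Saturday is Saturday − 5 = Monday.

Monday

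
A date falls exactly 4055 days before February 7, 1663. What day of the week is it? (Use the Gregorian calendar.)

Feb 7, 1663 is a Wednesday.
4055 mod 7 = 2, so 4055 days before a Wednesday is Wednesday − 2 = Monday.

Monday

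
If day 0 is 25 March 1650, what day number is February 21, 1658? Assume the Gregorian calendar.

2890

Mar 25, 1650 → Mar 25, 1651: 365 days.
Mar 25, 1651 → Mar 25, 1652: 366 days (Feb 29, 1652 is in that span).
Mar 25, 1652 → Mar 25, 1653: 365 days.
Mar 25, 1653 → Mar 25, 1654: 365 days.
Mar 25, 1654 → Mar 25, 1655: 365 days.
Mar 25, 1655 → Mar 25, 1656: 366 days (Feb 29, 1656 is in that span).
Mar 25, 1656 → Mar 25, 1657: 365 days.
Mar 25, 1657 → Apr 25, 1657: 31 days (March has 31).
Apr 25, 1657 → May 25, 1657: 30 days (April has 30).
May 25, 1657 → Jun 25, 1657: 31 days (May has 31).
Jun 25, 1657 → Jul 25, 1657: 30 days (June has 30).
Jul 25, 1657 → Aug 25, 1657: 31 days (July has 31).
Aug 25, 1657 → Sep 25, 1657: 31 days (August has 31).
Sep 25, 1657 → Oct 25, 1657: 30 days (September has 30).
Oct 25, 1657 → Nov 25, 1657: 31 days (October has 31).
Nov 25, 1657 → Dec 25, 1657: 30 days (November has 30).
Dec 25, 1657 → Jan 25, 1658: 31 days (December has 31).
Jan 25, 1658 → Feb 21, 1658: 27 days.
Total: 2890 days.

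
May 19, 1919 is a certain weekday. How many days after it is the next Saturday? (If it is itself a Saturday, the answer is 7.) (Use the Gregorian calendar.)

May 19, 1919 is a Monday.
From Monday to the next Saturday is 5 days.

5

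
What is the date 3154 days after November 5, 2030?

+365 (one year) → Nov 5, 2031 (2789 left).
+366 (one year; includes Feb 29, 2032) → Nov 5, 2032 (2423 left).
+365 (one year) → Nov 5, 2033 (2058 left).
+365 (one year) → Nov 5, 2034 (1693 left).
+365 (one year) → Nov 5, 2035 (1328 left).
+366 (one year; includes Feb 29, 2036) → Nov 5, 2036 (962 left).
+365 (one year) → Nov 5, 2037 (597 left).
+365 (one year) → Nov 5, 2038 (232 left).
Nov has 30 days: +26 → Dec 1, 2038 (206 left).
Dec has 31 days: +31 → Jan 1, 2039 (175 left).
Jan has 31 days: +31 → Feb 1, 2039 (144 left).
Feb has 28 days: +28 → Mar 1, 2039 (116 left).
Mar has 31 days: +31 → Apr 1, 2039 (85 left).
Apr has 30 days: +30 → May 1, 2039 (55 left).
May has 31 days: +31 → Jun 1, 2039 (24 left).
+24 → Jun 25, 2039.

June 25, 2039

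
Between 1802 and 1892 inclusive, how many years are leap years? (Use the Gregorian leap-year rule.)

23

Multiples of 4 in [1802,1892]: 23.
Of those, multiples of 100: 0 (not leap unless ÷400).
Multiples of 400: 0.
Leap years = 23 − 0 + 0 = 23.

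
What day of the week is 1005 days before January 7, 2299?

First find the weekday of Jan 7, 2299. Doomsday rule: the anchor day for the 2200s is Friday. For year 99: 99÷12 = 8 r 3, and 3÷4 = 0, so 8+3+0 = 11.
Friday + 11 ≡ Tuesday — that's 2299's doomsday.
In January the doomsday date is Jan 3 (2299 is not a leap year).
Jan 7 is 4 days after Jan 3; 4 mod 7 = 4, so Tuesday + 4 = Saturday.
1005 mod 7 = 4, so 1005 days before a Saturday is Saturday − 4 = Tuesday.

Tuesday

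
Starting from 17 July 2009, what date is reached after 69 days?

September 24, 2009

Jul has 31 days: +15 → Aug 1, 2009 (54 left).
Aug has 31 days: +31 → Sep 1, 2009 (23 left).
+23 → Sep 24, 2009.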